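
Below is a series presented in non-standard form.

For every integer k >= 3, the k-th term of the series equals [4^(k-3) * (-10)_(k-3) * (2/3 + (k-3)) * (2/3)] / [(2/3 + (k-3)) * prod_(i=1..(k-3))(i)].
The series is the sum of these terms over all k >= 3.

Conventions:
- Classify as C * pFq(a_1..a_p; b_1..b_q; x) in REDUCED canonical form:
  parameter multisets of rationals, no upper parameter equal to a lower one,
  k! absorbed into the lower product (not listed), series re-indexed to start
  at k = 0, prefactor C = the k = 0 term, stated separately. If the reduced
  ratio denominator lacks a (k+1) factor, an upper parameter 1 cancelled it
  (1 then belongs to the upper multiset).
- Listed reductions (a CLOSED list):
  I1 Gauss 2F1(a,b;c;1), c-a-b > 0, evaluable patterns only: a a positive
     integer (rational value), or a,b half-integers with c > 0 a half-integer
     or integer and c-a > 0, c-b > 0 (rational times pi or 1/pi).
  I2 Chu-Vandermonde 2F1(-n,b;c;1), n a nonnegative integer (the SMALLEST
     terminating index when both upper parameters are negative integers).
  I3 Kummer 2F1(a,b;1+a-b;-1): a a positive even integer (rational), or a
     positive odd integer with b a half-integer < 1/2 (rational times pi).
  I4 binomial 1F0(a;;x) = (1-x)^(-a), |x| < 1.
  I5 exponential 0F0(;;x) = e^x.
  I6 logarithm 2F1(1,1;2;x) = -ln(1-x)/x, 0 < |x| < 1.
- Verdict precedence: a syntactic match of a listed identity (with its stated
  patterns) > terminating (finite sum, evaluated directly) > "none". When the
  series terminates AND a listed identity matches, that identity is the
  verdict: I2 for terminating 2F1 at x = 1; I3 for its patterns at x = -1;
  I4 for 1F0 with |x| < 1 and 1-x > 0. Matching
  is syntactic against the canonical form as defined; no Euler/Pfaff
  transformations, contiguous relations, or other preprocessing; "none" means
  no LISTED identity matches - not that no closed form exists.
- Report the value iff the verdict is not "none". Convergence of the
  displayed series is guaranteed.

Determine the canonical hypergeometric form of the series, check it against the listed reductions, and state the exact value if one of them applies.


Prefactor 2/3, argument 4: 1F0 with upper {-10} over lower {-}. Verdict: terminating - no listed pattern fits, but -10 in the upper list cuts the series at k = 10; direct evaluation. Its exact value is 39366.

Structural cue: from the first term 2/3: the product of the first k integers (prefactor 2/3) is k!.
Term ratio: r(k) = 4 * (k-10) / [(k+1)] ; factor over Q: parameters, x = 4, and C = 2/3.


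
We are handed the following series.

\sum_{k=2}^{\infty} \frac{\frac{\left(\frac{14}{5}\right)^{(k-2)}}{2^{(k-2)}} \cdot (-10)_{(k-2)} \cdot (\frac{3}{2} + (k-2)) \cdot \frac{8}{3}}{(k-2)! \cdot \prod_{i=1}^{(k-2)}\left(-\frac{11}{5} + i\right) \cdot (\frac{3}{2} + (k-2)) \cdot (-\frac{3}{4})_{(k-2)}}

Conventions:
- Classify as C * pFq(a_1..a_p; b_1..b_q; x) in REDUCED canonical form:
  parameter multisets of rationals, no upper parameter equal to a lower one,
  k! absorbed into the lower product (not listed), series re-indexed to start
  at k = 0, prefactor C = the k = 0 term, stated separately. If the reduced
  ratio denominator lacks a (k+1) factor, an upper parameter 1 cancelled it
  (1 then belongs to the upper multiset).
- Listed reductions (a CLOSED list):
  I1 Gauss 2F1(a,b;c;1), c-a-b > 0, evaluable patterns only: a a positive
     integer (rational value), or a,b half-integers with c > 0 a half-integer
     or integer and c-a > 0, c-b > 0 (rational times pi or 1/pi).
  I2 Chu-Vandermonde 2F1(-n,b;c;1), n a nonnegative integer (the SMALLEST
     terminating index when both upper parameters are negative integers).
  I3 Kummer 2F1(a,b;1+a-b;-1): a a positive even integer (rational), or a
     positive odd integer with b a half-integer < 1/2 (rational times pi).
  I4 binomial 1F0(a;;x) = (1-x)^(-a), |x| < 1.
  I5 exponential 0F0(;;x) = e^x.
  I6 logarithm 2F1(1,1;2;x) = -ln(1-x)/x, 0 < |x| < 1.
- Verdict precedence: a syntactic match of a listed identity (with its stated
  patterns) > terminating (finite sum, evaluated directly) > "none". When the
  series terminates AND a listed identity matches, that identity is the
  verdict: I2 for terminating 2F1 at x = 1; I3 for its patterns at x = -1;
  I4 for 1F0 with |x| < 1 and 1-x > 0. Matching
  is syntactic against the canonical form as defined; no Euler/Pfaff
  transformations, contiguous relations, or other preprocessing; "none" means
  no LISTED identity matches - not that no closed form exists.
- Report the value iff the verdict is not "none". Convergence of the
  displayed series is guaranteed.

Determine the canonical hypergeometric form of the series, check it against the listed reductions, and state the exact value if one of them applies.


x = \frac{7}{5} here; the reduced form reads 1F2, upper {-10}, lower {-\frac{6}{5}, -\frac{3}{4}}, C = \frac{8}{3}. Verdict: terminating - upper -10 stops the sum at k = 10; the 11 terms are added exactly. Value: \frac{849730572026695998472}{190094978236395375}.

Structural cue: from the first term \frac{8}{3}: the two k-th powers (C = 8/3) combine into one argument.
Step ratio: r(k) = \frac{7}{5} * (k-10) / [(k-\frac{6}{5}) (k-\frac{3}{4}) (k+1)] - rational; roots negated = parameters, x = \frac{7}{5}, C = \frac{8}{3}.


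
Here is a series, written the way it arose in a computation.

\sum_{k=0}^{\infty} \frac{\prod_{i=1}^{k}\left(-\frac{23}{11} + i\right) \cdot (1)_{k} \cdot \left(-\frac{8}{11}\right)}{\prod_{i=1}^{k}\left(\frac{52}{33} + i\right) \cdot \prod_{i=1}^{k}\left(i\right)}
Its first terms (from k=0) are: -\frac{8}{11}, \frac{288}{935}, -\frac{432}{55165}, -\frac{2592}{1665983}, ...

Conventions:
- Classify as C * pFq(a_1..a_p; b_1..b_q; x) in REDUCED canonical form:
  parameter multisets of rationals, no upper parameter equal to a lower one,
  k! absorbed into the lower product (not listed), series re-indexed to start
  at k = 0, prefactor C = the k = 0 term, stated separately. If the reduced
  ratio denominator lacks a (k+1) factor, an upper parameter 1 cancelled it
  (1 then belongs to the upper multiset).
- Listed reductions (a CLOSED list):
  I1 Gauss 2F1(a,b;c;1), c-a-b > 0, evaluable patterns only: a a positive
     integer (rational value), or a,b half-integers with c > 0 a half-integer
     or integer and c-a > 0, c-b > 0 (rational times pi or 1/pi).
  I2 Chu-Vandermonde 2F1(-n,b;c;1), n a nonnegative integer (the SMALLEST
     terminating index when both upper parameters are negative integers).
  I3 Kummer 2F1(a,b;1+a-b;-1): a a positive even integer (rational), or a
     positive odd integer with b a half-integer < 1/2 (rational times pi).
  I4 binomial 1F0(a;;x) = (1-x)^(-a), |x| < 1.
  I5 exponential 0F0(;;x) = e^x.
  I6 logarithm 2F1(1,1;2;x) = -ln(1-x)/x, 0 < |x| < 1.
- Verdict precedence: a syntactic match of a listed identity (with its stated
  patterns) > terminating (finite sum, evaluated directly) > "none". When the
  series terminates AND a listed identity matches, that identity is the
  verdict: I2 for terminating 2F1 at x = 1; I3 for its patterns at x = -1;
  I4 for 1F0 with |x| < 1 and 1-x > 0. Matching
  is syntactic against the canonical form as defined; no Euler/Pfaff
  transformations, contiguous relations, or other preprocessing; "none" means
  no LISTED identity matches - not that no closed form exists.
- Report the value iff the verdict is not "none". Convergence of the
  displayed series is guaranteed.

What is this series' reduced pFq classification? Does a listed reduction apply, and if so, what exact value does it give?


Classification (C = -\frac{8}{11}): 2F1 with upper {-\frac{12}{11}, 1}, lower {\frac{85}{33}}, argument x = 1. Verdict (x = 1): the Gauss summation I1 applies (x = 1: the Gamma ratio telescopes since c-a-b = 8/3 > 0 and a = 1 in Z>0). Value: -\frac{52}{121}.

First insight: from the first term -\frac{8}{11}: the running product (C = -8/11, x = 1) telescopes to a rising factorial.
Adjacent-term ratio: r(k) = 1 * (k-\frac{12}{11}) (k+1) / [(k+\frac{85}{33}) (k+1)] - rational in k, leading ratio 1; with t_0 = -\frac{8}{11}, classification follows.


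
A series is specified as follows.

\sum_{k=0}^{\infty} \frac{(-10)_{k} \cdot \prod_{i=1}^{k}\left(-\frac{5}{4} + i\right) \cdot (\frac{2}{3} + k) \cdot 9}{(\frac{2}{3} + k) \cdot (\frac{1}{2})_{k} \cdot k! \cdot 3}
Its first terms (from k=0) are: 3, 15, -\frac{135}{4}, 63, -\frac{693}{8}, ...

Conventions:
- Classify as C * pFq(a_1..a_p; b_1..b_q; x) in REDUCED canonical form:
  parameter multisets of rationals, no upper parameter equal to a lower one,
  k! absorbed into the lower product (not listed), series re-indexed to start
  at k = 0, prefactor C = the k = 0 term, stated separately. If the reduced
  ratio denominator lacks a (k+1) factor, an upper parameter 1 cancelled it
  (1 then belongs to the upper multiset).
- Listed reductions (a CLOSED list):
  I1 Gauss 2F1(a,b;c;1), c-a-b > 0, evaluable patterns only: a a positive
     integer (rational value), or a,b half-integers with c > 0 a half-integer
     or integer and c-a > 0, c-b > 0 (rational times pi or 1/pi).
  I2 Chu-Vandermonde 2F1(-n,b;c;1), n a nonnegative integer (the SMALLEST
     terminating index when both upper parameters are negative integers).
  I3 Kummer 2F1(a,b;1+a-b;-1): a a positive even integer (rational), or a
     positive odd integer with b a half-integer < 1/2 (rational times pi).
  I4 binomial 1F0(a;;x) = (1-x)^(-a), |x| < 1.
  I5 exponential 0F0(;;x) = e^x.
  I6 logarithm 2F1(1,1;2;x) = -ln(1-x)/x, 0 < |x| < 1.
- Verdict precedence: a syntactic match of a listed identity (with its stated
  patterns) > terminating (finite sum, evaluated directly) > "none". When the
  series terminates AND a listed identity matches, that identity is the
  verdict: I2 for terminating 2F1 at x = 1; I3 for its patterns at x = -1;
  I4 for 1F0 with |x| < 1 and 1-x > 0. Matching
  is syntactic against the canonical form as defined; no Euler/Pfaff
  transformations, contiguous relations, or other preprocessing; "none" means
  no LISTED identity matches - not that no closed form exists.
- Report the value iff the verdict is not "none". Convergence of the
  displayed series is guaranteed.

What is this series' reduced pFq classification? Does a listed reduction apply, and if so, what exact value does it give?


At argument 1: a 2F1 with upper {-10, -\frac{1}{4}}, lower {\frac{1}{2}}, scaled by C = 3. Verdict: this is Vandermonde's identity (I2) (terminating 2F1 at x = 1 with n = 10, b = -1/4, c = \frac{1}{2}). Its exact value is \frac{134757}{17408}.

The tell: x = 1 and the running product (prefactor 3) telescopes to a rising factorial.
Step ratio: r(k) = 1 * (k-10) (k-\frac{1}{4}) / [(k+\frac{1}{2}) (k+1)] - rational; roots negated = parameters, x = 1, C = 3.


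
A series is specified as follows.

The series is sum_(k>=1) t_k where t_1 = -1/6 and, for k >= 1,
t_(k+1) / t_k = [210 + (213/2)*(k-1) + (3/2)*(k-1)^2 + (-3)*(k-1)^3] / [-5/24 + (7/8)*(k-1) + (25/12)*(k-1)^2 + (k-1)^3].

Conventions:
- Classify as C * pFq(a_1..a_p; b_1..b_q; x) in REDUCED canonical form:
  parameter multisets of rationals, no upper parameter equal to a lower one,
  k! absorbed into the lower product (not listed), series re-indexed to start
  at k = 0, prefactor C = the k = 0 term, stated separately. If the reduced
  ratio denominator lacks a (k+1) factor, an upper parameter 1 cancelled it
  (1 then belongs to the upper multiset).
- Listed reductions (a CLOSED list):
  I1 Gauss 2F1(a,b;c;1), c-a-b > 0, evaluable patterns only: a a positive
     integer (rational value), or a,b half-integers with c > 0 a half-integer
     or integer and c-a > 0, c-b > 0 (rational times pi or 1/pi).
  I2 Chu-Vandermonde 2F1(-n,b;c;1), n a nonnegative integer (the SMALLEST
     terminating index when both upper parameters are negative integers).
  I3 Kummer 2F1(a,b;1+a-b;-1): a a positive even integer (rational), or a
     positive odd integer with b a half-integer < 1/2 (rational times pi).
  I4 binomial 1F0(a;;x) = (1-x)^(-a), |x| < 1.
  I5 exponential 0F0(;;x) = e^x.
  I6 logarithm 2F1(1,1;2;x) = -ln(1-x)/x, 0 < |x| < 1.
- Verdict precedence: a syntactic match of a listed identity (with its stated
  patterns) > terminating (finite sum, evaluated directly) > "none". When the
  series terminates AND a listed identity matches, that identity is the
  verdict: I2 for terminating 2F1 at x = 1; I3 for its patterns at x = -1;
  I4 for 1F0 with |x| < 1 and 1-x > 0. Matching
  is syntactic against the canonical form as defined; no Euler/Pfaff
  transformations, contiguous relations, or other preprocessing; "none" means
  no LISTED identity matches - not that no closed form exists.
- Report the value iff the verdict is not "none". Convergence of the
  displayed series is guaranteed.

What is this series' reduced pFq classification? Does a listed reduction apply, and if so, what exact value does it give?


x = -3 here; the reduced form reads 3F2, upper {-7, 5/2, 4}, lower {-1/6, 5/4}, C = -1/6. Verdict: terminating (-7 upstairs). 8 nonzero terms in all; added directly. Value: 369269879649662639/4796328966.

Structural cue: with t_0 = -1/6, the expanded ratio factors over Q; prefactor -1/6, roots give parameters.
Consecutive-term ratio: r(k) = (-3) * (k-7) (k+5/2) (k+4) / [(k-1/6) (k+5/4) (k+1)] - rational; roots negated = parameters, x = (-3), C = -1/6.


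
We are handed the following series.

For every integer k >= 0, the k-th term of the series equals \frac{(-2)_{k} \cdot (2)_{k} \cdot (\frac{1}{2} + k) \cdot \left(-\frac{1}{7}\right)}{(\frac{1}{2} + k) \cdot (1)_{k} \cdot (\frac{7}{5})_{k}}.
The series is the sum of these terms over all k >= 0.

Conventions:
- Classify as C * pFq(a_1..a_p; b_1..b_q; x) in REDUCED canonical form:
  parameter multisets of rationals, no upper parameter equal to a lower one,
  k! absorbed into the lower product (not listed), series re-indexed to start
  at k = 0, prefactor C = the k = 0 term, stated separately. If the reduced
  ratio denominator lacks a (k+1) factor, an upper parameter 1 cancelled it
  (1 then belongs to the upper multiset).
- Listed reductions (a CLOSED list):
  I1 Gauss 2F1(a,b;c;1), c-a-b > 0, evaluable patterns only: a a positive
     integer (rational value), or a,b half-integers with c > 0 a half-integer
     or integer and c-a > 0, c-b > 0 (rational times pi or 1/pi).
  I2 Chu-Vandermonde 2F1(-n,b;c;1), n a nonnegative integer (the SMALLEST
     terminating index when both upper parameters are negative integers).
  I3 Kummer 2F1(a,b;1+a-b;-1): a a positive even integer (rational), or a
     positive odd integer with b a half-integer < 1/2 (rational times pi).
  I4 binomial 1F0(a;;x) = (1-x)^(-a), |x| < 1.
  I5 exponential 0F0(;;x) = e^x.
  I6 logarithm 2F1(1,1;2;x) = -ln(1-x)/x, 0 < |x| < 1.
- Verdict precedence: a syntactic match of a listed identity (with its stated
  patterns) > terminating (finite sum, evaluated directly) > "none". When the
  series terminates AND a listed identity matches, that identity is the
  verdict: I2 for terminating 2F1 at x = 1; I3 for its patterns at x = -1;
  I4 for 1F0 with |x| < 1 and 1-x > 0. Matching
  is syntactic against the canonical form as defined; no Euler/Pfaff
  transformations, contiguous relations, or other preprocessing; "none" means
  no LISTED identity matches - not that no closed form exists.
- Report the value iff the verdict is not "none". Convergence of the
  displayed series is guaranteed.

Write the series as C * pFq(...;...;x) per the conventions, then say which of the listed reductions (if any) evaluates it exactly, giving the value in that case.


x = 1 here; the reduced form reads 2F1, upper {-2, 2}, lower {\frac{7}{5}}, C = -\frac{1}{7}. Verdict: this is Vandermonde's identity (I2) (terminating 2F1 at x = 1 with n = 2, b = 2, c = \frac{7}{5}). Sum: \frac{1}{98}.

Key observation: with t_0 = -\frac{1}{7}, (1)_k (C = -1/7, x = 1) is k! itself.
Ratio: r(k) = 1 * (k-2) (k+2) / [(k+\frac{7}{5}) (k+1)] - rational in k, leading ratio 1; with t_0 = -\frac{1}{7}, classification follows.


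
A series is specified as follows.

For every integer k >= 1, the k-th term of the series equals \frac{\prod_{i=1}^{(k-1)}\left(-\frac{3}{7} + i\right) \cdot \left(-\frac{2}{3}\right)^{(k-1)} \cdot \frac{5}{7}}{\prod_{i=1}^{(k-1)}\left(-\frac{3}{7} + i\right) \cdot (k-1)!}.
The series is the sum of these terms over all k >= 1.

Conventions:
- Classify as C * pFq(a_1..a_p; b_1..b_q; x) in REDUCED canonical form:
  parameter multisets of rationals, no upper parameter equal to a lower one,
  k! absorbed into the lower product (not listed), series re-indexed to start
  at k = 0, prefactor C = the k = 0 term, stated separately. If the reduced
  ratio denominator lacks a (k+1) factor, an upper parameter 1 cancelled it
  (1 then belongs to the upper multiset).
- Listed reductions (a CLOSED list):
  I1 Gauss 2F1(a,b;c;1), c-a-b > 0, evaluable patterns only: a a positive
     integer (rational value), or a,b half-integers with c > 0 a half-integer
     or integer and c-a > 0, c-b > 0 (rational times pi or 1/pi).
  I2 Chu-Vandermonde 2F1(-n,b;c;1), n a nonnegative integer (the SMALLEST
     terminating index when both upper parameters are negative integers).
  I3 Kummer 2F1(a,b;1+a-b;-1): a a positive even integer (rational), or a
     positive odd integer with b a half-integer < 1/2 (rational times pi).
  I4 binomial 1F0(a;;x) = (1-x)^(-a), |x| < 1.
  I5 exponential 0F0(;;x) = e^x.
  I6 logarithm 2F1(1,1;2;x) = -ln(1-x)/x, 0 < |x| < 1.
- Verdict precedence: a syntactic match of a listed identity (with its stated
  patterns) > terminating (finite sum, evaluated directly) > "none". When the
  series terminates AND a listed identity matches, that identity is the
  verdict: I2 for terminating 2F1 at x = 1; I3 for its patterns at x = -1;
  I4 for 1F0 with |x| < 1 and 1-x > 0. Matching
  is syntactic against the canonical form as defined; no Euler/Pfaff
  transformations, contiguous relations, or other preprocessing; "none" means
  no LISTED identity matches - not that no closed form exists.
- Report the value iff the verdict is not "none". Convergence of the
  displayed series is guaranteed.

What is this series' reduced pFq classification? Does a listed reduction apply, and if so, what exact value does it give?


Canonical form: C = \frac{5}{7} times 0F0 with upper {-}, lower {-}, x = -\frac{2}{3}. Verdict: this is the I5 exponential reduction (the 0F0 exponential series at x = -\frac{2}{3}). Sum: \frac{5}{7} \cdot e^{-\frac{2}{3}}.

Key step: t_0 = \frac{5}{7} here, and the running product (prefactor 5/7) telescopes to a rising factorial.
Term ratio: r(k) = -\frac{2}{3} * 1 / [(k+1)] - rational in k. x = -\frac{2}{3}; t_0 = \frac{5}{7}; negate the roots.


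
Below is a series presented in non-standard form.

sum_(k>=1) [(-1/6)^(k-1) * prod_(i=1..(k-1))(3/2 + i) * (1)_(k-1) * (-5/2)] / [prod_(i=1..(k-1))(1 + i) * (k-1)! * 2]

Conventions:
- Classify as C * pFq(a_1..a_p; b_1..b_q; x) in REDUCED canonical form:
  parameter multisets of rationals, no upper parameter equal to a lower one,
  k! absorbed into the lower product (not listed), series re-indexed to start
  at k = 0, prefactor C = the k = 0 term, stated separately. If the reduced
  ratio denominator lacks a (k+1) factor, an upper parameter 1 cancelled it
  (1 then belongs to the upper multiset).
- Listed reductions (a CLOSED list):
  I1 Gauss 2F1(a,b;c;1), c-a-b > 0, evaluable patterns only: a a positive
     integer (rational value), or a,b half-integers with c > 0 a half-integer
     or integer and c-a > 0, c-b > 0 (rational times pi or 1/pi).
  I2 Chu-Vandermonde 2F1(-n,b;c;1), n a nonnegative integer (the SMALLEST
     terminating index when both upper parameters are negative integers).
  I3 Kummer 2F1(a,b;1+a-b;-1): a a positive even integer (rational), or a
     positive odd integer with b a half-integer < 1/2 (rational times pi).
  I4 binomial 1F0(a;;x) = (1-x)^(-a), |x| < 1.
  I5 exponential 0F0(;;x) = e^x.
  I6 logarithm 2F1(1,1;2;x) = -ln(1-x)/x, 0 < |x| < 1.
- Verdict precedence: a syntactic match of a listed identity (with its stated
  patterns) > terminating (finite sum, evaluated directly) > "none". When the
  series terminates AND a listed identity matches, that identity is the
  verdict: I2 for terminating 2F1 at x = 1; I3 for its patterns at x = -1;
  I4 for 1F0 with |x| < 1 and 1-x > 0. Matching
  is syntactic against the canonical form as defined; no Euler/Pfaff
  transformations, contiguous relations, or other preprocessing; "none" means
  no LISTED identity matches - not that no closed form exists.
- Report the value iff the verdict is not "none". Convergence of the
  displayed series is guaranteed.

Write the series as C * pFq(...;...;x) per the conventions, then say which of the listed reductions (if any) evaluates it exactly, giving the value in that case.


With C = -5/4: the canonical form is 2F1(1, 5/2; 2; -1/6). Verdict: none - this 2F1 at x = -1/6 matches no listed pattern, and upper {1, 5/2} holds no stopper.

Key step: from the first term -5/4: the constant factors (prefactor -5/4) combine into one prefactor.
Consecutive-term ratio: r(k) = (-1/6) * (k+1) (k+5/2) / [(k+2) (k+1)] - poly over poly, x = (-1/6) from leading terms; C = -5/4 at k = 0.


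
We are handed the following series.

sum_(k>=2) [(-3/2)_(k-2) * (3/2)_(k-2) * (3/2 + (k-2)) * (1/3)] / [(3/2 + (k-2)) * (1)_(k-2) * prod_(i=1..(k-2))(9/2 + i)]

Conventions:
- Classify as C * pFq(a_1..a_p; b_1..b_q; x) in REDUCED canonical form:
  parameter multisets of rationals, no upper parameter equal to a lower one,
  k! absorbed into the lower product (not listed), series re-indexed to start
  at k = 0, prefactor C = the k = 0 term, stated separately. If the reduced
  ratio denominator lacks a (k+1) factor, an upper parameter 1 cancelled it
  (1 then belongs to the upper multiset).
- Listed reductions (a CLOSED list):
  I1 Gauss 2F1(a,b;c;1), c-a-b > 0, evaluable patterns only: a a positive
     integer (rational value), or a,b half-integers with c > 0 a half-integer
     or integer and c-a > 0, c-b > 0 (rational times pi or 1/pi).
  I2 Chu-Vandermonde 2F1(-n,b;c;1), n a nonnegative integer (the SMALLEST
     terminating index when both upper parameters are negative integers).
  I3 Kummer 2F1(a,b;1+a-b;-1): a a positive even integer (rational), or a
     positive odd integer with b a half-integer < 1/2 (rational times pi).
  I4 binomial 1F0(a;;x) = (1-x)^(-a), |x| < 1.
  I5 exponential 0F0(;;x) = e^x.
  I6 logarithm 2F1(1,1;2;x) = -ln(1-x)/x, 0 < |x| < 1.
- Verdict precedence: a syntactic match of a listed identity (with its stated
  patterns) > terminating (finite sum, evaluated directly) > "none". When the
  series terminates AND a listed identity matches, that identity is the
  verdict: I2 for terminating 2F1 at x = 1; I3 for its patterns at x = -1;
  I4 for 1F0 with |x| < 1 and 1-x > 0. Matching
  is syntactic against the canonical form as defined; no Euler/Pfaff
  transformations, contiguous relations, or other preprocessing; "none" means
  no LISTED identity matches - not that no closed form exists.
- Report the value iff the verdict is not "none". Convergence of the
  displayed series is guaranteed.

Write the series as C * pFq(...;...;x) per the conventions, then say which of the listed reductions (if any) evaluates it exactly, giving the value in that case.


Prefactor 1/3, argument 1: 2F1 with upper {-3/2, 3/2} over lower {11/2}. Verdict at x = 1: Gauss (I1, half-integer pattern) matches (x = 1; upper {-3/2, 3/2} half-integers, c = 11/2 in the evaluable pattern). Sum: (2205/32768) * pi.

Key step: from the first term 1/3: (1)_k (prefactor 1/3) is k! itself.
Adjacent-term ratio: r(k) = 1 * (k-3/2) (k+3/2) / [(k+11/2) (k+1)] - poly over poly, x = 1 from leading terms; C = 1/3 at k = 0.


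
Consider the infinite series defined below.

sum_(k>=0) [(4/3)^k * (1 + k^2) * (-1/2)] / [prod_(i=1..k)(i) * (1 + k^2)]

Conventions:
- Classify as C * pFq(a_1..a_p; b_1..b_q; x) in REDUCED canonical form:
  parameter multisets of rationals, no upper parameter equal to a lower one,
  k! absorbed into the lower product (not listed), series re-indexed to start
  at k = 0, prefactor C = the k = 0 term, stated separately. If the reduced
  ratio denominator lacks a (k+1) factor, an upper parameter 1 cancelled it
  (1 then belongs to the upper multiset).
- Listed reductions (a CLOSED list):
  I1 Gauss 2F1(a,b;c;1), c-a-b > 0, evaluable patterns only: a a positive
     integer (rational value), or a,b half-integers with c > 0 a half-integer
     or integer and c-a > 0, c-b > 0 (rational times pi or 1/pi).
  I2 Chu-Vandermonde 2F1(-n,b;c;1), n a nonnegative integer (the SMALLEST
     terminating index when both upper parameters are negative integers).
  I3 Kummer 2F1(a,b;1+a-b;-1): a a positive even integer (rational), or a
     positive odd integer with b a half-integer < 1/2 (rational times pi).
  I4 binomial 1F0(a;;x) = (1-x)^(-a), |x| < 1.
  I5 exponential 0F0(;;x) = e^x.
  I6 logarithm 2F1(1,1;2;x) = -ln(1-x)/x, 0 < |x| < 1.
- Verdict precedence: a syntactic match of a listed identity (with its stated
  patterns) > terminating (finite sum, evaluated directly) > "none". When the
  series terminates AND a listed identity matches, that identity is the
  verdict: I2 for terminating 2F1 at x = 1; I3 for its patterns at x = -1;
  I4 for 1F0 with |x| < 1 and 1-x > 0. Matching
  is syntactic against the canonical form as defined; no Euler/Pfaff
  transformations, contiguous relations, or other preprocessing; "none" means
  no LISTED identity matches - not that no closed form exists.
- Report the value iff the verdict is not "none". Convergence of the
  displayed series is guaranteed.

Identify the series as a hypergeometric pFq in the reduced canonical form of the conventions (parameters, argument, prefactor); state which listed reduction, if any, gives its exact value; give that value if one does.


Prefactor -1/2, argument 4/3: 0F0 with upper {-} over lower {-}. Verdict: the exponential series (I5) matches (the 0F0 exponential series at x = 4/3). Value: (-1/2) * e^(4/3).

Structural cue: x = (4/3) and the product of the first k integers (prefactor -1/2) is k!.
Ratio: r(k) = (4/3) * 1 / [(k+1)] ; factor over Q: parameters, x = (4/3), and C = -1/2.


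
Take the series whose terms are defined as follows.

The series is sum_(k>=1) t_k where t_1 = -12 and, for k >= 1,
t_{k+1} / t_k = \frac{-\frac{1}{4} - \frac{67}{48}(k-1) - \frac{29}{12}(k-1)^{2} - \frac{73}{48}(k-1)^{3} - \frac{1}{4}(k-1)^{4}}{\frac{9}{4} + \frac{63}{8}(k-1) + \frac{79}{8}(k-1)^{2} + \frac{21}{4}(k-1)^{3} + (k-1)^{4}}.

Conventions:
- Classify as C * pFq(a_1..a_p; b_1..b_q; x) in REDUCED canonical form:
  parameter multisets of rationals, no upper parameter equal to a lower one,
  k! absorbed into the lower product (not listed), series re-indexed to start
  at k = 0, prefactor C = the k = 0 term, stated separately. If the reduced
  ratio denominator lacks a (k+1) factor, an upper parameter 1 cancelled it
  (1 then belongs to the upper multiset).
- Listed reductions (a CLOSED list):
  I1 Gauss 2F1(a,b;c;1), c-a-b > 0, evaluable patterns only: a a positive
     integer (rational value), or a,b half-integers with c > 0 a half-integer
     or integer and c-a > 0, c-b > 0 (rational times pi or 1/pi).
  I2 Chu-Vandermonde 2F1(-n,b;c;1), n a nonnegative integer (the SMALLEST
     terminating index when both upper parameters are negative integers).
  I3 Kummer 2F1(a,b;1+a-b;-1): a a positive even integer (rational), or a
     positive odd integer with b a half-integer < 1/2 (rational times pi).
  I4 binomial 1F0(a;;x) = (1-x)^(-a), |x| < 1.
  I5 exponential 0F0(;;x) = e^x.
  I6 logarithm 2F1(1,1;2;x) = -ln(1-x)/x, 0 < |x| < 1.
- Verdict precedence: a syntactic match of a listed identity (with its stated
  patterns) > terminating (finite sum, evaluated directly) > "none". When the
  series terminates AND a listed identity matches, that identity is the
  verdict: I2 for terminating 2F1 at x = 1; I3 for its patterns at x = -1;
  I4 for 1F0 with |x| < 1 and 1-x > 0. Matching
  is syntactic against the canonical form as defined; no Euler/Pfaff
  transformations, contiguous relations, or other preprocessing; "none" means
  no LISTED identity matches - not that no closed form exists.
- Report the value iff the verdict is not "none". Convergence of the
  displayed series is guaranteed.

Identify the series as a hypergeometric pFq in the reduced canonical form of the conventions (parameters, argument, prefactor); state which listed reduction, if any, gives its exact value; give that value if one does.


This is -12 * 3F2(\frac{1}{3}, 1, 4; \frac{3}{2}, 2; -\frac{1}{4}) in reduced canonical form. Verdict: none (x = -\frac{1}{4}): each listed identity misses the multisets {\frac{1}{3}, 1, 4} ; {\frac{3}{2}, 2}.

Key step: t_0 being -12, factor the ratio over Q (C = -12, x = -1/4): negated roots = parameters.
Ratio: r(k) = -\frac{1}{4} * (k+\frac{1}{3}) (k+1) (k+4) / [(k+\frac{3}{2}) (k+2) (k+1)] ; factor over Q: parameters, x = -\frac{1}{4}, and C = -12.


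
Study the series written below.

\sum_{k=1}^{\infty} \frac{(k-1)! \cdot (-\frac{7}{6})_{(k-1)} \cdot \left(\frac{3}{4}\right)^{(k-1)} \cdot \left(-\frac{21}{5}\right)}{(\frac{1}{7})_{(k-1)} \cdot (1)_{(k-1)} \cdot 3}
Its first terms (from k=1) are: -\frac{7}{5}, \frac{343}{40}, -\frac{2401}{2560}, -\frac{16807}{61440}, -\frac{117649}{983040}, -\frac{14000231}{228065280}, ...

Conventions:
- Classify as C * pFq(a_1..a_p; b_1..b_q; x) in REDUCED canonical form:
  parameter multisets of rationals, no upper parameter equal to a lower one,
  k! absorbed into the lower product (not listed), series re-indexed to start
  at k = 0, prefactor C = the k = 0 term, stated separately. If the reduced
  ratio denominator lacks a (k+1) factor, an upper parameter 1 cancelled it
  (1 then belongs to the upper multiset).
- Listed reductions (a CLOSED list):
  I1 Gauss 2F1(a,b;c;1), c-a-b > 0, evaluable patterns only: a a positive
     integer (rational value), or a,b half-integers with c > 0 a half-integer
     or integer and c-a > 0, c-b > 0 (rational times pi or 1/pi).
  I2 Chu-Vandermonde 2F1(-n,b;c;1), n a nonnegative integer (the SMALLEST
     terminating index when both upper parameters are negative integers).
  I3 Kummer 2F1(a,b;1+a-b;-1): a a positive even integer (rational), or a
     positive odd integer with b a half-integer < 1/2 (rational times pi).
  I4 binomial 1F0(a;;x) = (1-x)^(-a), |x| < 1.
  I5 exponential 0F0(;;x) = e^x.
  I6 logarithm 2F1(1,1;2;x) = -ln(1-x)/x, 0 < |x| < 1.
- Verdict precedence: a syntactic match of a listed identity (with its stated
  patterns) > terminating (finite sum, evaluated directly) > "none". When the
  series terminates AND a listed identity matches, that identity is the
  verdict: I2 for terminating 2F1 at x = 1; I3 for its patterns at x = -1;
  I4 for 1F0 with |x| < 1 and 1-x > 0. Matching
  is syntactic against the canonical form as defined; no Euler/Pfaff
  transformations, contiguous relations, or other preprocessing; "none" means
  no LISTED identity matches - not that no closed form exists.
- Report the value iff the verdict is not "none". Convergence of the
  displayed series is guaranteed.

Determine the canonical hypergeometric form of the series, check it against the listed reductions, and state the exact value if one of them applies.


Prefactor -\frac{7}{5}, argument \frac{3}{4}: 2F1 with upper {-\frac{7}{6}, 1} over lower {\frac{1}{7}}. Verdict: none (x = \frac{3}{4}): each listed identity misses the multisets {-\frac{7}{6}, 1} ; {\frac{1}{7}}.

First insight: with t_0 = -\frac{7}{5}, the factorial ratio (prefactor -7/5) (k+a-1)!/(a-1)! is a rising factorial (a)_k.
Adjacent-term ratio: r(k) = \frac{3}{4} * (k-\frac{7}{6}) (k+1) / [(k+\frac{1}{7}) (k+1)] - poly over poly, x = \frac{3}{4} from leading terms; C = -\frac{7}{5} at k = 0.


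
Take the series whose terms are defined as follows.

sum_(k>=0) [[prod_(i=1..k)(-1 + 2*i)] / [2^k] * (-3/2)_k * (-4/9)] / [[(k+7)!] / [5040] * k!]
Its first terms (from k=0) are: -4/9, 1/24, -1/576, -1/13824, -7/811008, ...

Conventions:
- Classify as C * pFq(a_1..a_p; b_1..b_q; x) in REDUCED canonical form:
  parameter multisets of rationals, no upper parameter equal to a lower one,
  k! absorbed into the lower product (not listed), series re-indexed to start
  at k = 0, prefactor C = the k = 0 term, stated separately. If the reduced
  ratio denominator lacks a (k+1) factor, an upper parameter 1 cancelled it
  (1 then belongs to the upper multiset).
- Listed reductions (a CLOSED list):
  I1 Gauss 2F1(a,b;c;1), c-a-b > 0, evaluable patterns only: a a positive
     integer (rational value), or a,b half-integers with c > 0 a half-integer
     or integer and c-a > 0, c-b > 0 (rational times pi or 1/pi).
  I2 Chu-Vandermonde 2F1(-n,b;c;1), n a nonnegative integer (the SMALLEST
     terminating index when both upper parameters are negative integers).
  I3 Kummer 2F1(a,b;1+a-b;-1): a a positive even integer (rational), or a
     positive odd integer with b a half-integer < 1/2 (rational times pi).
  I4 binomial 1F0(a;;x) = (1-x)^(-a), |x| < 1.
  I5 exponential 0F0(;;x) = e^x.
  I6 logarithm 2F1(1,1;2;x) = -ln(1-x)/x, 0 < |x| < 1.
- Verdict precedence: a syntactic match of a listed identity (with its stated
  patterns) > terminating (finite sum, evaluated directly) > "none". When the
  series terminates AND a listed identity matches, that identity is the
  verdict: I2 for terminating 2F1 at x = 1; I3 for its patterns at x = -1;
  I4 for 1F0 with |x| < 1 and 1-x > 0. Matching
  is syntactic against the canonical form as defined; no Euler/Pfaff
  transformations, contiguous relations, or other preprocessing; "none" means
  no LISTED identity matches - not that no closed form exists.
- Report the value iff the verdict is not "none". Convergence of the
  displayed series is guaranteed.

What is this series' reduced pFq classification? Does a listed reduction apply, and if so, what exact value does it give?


x = 1 here; the reduced form reads 2F1, upper {-3/2, 1/2}, lower {8}, C = -4/9. Verdict: this is the half-integer Gauss pattern (I1) (x = 1; upper {-3/2, 1/2} half-integers, c = 8 in the evaluable pattern). Its exact value is (-536870912/422374095) / pi.

Key step: t_0 = -4/9 here, and the denominator's factorial ratio (C = -4/9, x = 1) is a lower Pochhammer.
Ratio: r(k) = 1 * (k-3/2) (k+1/2) / [(k+8) (k+1)] - poly over poly, x = 1 from leading terms; C = -4/9 at k = 0.


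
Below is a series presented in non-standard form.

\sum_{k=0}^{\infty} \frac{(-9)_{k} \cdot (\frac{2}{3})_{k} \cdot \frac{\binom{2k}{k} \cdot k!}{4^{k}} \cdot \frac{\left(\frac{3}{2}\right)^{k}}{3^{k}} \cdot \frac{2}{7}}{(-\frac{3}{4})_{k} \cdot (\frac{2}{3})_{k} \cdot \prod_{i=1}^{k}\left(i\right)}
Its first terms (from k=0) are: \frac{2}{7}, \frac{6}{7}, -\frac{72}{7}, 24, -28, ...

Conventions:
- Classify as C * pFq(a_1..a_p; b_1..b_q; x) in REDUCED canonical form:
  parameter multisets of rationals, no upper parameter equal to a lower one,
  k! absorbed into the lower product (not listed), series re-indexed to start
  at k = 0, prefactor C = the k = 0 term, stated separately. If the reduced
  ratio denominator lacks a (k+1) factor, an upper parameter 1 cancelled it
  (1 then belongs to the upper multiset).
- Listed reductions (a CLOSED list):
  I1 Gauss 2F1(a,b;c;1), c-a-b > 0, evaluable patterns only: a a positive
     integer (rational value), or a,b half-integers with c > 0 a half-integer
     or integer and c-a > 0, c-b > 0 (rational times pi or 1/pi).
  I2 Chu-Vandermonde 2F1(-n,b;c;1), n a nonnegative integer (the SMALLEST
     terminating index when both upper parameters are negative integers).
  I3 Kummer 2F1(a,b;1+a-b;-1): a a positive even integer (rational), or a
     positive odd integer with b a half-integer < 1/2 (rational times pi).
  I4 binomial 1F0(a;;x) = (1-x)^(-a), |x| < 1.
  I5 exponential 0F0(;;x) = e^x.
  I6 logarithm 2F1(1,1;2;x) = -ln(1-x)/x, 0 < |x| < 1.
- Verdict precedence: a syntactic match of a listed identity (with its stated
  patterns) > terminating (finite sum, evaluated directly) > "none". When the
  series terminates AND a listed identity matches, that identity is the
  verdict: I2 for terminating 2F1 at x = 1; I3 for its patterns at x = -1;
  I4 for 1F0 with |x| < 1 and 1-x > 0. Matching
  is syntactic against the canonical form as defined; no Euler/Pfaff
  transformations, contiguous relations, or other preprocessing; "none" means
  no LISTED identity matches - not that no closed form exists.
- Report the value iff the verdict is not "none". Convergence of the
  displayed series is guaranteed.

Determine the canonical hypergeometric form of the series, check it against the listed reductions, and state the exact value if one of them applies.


Prefactor \frac{2}{7}, argument \frac{1}{2}: 2F1 with upper {-9, \frac{1}{2}} over lower {-\frac{3}{4}}. Verdict: terminating. With -9 upstairs the series is a 10-term polynomial sum; evaluated term by term. Exact value: -\frac{47744}{224315}.

Key step: with t_0 = \frac{2}{7}, the product of the first k integers (prefactor 2/7) is k!.
Step ratio: r(k) = \frac{1}{2} * (k-9) (k+\frac{1}{2}) / [(k-\frac{3}{4}) (k+1)] ; factor over Q: parameters, x = \frac{1}{2}, and C = \frac{2}{7}.


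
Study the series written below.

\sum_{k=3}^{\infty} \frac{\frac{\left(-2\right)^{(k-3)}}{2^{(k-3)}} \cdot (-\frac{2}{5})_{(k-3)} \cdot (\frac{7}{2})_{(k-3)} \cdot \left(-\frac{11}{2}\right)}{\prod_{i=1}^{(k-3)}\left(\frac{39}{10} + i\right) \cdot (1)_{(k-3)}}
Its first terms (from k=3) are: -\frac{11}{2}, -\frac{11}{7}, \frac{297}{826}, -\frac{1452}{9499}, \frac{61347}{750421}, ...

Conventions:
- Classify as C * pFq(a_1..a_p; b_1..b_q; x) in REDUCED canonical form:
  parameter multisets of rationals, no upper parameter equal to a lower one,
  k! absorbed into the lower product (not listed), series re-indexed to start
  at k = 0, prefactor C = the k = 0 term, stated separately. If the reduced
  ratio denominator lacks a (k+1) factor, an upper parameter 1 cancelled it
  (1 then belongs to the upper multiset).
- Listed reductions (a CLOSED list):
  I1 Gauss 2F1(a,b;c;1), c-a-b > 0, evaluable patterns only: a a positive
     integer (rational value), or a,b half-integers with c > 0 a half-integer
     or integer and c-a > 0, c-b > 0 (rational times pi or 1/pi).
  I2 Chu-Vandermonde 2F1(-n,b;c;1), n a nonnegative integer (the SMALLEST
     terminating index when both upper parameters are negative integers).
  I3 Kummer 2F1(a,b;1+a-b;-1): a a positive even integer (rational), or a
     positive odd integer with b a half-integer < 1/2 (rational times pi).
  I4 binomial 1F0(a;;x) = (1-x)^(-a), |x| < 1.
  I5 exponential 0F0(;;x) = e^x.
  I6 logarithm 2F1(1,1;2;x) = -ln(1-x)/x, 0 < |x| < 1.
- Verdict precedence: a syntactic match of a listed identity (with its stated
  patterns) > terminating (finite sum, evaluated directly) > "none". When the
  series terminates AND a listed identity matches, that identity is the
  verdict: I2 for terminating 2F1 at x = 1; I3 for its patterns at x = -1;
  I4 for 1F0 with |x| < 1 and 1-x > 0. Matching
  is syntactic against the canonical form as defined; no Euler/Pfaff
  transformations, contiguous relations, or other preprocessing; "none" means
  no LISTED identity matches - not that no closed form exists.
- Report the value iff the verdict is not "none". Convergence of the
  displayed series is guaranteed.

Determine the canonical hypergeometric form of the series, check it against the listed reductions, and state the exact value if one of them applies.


Classification (C = -\frac{11}{2}): 2F1 with upper {-\frac{2}{5}, \frac{7}{2}}, lower {\frac{49}{10}}, argument x = -1. Verdict: none (x = -1): each listed identity misses the multisets {-\frac{2}{5}, \frac{7}{2}} ; {\frac{49}{10}}.

Key observation: from the first term -\frac{11}{2}: the two k-th powers (prefactor -11/2) combine into one argument.
Ratio: r(k) = -1 * (k-\frac{2}{5}) (k+\frac{7}{2}) / [(k+\frac{49}{10}) (k+1)] - rational; roots negated = parameters, x = -1, C = -\frac{11}{2}.


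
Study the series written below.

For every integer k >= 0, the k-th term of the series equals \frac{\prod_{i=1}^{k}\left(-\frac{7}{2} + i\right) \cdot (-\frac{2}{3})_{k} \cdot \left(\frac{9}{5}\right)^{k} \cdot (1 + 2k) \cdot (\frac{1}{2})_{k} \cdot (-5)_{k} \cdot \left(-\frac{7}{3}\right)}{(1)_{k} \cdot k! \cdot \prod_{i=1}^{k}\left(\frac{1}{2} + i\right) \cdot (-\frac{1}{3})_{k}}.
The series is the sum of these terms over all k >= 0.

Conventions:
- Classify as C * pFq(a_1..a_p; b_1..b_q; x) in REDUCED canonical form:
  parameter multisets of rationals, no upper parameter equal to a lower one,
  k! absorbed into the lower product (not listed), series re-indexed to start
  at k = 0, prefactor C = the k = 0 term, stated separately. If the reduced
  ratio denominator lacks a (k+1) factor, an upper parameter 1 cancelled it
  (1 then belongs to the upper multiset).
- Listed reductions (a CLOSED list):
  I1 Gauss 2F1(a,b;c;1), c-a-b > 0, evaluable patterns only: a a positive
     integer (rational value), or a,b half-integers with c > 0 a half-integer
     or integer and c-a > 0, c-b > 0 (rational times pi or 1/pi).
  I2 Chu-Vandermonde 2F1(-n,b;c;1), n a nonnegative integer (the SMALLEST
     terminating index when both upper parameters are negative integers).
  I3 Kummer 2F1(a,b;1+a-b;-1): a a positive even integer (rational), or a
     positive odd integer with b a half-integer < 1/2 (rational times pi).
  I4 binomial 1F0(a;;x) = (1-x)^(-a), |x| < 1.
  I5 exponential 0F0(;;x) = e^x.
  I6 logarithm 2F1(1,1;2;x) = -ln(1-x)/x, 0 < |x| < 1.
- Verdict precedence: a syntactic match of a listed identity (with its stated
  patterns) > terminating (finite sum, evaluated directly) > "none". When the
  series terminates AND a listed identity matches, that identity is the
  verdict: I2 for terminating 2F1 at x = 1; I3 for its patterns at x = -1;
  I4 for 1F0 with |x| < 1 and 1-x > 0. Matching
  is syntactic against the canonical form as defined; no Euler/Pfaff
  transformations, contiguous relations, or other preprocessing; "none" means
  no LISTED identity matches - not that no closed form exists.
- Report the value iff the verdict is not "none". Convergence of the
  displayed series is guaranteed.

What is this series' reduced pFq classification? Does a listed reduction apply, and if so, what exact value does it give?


The tell: t_0 being -\frac{7}{3}, the (2k+1) factor (C = -7/3, x = 9/5) shifts (1/2)_k to (3/2)_k.
Consecutive-term ratio: r(k) = \frac{9}{5} * (k-5) (k-\frac{5}{2}) (k-\frac{2}{3}) / [(k-\frac{1}{3}) (k+1) (k+1)] ; factor over Q: parameters, x = \frac{9}{5}, and C = -\frac{7}{3}.

Reduced: x = \frac{9}{5}, 3F2, upper = {-5, -\frac{5}{2}, -\frac{2}{3}}, lower = {-\frac{1}{3}, 1}, C = -\frac{7}{3}. Verdict: terminating. With -5 upstairs the series is a 6-term polynomial sum; evaluated term by term. Hence: -\frac{924274841}{3300000}.
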